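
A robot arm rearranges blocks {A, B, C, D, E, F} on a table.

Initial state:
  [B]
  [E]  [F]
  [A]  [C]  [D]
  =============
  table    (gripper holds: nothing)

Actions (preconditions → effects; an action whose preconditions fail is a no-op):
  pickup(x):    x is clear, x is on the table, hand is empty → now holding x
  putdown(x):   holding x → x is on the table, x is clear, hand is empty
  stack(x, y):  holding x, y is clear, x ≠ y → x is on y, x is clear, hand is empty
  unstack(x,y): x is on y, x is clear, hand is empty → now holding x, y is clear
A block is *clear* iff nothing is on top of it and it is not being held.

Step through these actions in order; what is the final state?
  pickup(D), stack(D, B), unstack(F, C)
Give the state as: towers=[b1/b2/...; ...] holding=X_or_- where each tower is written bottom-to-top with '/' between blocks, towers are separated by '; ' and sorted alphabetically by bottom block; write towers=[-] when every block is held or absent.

towers=[A/E/B/D; C] holding=F

step 1 (pickup(D)): towers=[A/E/B; C/F] holding=D
step 2 (stack(D, B)): towers=[A/E/B/D; C/F] holding=-
step 3 (unstack(F, C)): towers=[A/E/B/D; C] holding=F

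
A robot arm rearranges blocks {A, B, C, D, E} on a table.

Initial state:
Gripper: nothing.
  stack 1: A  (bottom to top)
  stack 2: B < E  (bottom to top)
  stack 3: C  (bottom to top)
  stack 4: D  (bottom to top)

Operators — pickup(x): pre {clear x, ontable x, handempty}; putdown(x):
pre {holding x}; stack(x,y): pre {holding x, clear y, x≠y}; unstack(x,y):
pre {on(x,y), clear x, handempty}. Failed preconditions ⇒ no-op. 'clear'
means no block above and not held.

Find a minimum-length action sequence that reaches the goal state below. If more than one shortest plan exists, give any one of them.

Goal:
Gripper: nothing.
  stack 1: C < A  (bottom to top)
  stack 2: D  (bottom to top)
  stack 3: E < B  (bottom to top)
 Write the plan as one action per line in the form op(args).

pickup(A)
stack(A, C)
unstack(E, B)
putdown(E)
pickup(B)
stack(B, E)

step 1 (pickup(A)): towers=[B/E; C; D] holding=A
step 2 (stack(A, C)): towers=[B/E; C/A; D] holding=-
step 3 (unstack(E, B)): towers=[B; C/A; D] holding=E
step 4 (putdown(E)): towers=[B; C/A; D; E] holding=-
step 5 (pickup(B)): towers=[C/A; D; E] holding=B
step 6 (stack(B, E)): towers=[C/A; D; E/B] holding=-
goal check: towers=[C/A; D; E/B] holding=- — reached (length 6, optimal by BFS)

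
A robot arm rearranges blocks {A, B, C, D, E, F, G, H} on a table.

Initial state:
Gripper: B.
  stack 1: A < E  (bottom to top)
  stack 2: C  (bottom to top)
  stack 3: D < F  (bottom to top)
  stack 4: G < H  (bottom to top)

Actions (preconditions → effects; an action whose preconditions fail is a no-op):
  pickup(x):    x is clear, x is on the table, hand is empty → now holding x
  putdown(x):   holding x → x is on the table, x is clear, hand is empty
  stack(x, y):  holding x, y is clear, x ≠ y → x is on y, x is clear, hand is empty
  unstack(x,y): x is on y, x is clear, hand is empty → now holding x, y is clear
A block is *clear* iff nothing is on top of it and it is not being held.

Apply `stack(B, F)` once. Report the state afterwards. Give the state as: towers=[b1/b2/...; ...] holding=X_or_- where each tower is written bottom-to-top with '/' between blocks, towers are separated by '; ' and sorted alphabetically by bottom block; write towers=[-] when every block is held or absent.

towers=[A/E; C; D/F/B; G/H] holding=-

before: towers=[A/E; C; D/F; G/H] holding=B
pre[stack(B, F)]: holding(B) yes, clear(F) yes, B≠F yes
all met → apply stack(B, F)
after:  towers=[A/E; C; D/F/B; G/H] holding=-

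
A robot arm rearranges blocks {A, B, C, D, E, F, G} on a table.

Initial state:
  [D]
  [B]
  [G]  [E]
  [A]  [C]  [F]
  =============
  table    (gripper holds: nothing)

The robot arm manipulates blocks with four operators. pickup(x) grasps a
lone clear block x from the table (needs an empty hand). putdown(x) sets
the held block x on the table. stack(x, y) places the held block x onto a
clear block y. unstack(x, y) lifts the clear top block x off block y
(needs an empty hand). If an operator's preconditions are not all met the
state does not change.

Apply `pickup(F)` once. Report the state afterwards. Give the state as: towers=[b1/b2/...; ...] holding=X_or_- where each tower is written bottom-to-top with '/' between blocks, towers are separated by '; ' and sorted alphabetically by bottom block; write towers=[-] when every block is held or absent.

towers=[A/G/B/D; C/E] holding=F

before: towers=[A/G/B/D; C/E; F] holding=-
pre[pickup(F)]: clear(F) ✓, ontable(F) ✓, handempty ✓
all met → apply pickup(F)
after:  towers=[A/G/B/D; C/E] holding=F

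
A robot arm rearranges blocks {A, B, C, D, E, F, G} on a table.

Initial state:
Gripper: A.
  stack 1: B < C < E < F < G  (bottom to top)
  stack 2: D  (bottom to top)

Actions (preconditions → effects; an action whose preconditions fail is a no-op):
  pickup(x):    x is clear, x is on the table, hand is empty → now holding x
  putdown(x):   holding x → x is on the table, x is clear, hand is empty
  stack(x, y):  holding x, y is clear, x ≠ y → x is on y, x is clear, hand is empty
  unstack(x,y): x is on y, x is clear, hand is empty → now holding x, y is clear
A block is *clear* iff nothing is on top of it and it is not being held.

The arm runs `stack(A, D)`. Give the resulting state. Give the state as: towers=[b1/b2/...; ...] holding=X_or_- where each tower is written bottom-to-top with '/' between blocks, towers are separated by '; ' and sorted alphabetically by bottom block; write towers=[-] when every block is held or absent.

towers=[B/C/E/F/G; D/A] holding=-

before: towers=[B/C/E/F/G; D] holding=A
pre[stack(A, D)]: holding(A) ok, clear(D) ok, A≠D ok
all met → apply stack(A, D)
after:  towers=[B/C/E/F/G; D/A] holding=-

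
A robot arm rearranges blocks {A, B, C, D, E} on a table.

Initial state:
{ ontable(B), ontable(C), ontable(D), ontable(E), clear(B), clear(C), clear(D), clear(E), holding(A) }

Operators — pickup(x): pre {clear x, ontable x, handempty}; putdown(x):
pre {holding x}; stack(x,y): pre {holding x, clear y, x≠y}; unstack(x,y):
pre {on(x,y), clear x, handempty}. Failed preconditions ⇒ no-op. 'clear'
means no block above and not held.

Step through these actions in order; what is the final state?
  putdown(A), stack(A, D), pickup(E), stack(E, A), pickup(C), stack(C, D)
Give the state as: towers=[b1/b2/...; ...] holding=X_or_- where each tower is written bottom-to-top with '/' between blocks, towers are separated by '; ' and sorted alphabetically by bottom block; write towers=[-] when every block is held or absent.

step 1 (putdown(A)): towers=[A; B; C; D; E] holding=-
step 2 (stack(A, D)) [no-op]: towers=[A; B; C; D; E] holding=-
step 3 (pickup(E)): towers=[A; B; C; D] holding=E
step 4 (stack(E, A)): towers=[A/E; B; C; D] holding=-
step 5 (pickup(C)): towers=[A/E; B; D] holding=C
step 6 (stack(C, D)): towers=[A/E; B; D/C] holding=-

towers=[A/E; B; D/C] holding=-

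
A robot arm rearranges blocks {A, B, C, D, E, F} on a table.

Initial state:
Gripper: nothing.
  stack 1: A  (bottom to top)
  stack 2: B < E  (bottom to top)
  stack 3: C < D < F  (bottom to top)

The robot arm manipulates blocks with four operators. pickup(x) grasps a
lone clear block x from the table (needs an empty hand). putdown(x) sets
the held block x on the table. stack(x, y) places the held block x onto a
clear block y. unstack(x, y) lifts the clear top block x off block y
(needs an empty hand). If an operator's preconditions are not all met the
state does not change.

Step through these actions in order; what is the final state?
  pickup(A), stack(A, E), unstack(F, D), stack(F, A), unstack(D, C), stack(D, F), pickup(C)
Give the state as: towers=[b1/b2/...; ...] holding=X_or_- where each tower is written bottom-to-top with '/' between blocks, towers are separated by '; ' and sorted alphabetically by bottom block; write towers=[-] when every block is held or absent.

step 1 (pickup(A)): towers=[B/E; C/D/F] holding=A
step 2 (stack(A, E)): towers=[B/E/A; C/D/F] holding=-
step 3 (unstack(F, D)): towers=[B/E/A; C/D] holding=F
step 4 (stack(F, A)): towers=[B/E/A/F; C/D] holding=-
step 5 (unstack(D, C)): towers=[B/E/A/F; C] holding=D
step 6 (stack(D, F)): towers=[B/E/A/F/D; C] holding=-
step 7 (pickup(C)): towers=[B/E/A/F/D] holding=C

towers=[B/E/A/F/D] holding=C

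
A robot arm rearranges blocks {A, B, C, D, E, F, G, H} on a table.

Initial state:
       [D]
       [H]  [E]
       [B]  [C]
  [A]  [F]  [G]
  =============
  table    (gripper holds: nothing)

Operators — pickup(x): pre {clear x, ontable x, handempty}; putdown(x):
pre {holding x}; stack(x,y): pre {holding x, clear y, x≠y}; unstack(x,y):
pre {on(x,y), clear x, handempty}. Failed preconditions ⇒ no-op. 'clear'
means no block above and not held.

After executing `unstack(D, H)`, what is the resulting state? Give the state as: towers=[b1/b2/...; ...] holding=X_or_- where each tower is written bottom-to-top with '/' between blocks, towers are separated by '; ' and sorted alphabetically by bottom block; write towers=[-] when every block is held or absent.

before: towers=[A; F/B/H/D; G/C/E] holding=-
pre[unstack(D, H)]: on(D,H) yes, clear(D) yes, handempty yes
all met → apply unstack(D, H)
after:  towers=[A; F/B/H; G/C/E] holding=D

towers=[A; F/B/H; G/C/E] holding=D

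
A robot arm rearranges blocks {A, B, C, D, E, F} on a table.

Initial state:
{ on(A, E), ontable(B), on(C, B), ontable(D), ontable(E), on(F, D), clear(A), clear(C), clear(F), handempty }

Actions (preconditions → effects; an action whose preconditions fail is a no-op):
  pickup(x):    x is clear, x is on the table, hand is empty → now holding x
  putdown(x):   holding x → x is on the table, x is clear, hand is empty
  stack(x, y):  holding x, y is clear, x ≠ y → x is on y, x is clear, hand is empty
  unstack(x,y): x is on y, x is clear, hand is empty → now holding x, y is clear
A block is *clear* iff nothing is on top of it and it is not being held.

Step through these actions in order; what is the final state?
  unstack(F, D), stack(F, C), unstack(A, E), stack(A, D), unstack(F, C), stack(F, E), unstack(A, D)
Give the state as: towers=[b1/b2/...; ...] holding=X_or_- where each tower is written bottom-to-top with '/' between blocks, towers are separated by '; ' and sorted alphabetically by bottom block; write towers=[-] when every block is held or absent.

step 1 (unstack(F, D)): towers=[B/C; D; E/A] holding=F
step 2 (stack(F, C)): towers=[B/C/F; D; E/A] holding=-
step 3 (unstack(A, E)): towers=[B/C/F; D; E] holding=A
step 4 (stack(A, D)): towers=[B/C/F; D/A; E] holding=-
step 5 (unstack(F, C)): towers=[B/C; D/A; E] holding=F
step 6 (stack(F, E)): towers=[B/C; D/A; E/F] holding=-
step 7 (unstack(A, D)): towers=[B/C; D; E/F] holding=A

towers=[B/C; D; E/F] holding=A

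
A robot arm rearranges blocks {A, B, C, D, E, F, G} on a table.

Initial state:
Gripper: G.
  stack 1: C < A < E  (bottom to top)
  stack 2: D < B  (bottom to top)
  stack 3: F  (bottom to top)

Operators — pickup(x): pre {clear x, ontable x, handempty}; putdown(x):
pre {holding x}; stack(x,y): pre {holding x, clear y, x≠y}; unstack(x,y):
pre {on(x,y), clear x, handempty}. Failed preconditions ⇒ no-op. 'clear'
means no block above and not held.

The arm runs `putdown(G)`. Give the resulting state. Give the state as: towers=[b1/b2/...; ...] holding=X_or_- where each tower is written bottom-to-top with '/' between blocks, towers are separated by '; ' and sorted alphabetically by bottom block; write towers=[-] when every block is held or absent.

before: towers=[C/A/E; D/B; F] holding=G
pre[putdown(G)]: holding(G) ok
all met → apply putdown(G)
after:  towers=[C/A/E; D/B; F; G] holding=-

towers=[C/A/E; D/B; F; G] holding=-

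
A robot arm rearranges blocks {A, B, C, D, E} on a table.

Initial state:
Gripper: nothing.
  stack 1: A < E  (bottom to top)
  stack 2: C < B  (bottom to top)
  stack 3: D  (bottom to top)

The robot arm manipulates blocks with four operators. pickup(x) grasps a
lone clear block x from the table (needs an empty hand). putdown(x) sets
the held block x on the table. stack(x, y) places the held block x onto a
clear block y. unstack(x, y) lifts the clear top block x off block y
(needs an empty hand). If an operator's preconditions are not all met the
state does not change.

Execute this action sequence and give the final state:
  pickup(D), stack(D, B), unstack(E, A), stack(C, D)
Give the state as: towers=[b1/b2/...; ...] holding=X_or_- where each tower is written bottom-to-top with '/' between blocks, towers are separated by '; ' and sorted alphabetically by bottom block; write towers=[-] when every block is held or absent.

towers=[A; C/B/D] holding=E

step 1 (pickup(D)): towers=[A/E; C/B] holding=D
step 2 (stack(D, B)): towers=[A/E; C/B/D] holding=-
step 3 (unstack(E, A)): towers=[A; C/B/D] holding=E
step 4 (stack(C, D)) [no-op]: towers=[A; C/B/D] holding=E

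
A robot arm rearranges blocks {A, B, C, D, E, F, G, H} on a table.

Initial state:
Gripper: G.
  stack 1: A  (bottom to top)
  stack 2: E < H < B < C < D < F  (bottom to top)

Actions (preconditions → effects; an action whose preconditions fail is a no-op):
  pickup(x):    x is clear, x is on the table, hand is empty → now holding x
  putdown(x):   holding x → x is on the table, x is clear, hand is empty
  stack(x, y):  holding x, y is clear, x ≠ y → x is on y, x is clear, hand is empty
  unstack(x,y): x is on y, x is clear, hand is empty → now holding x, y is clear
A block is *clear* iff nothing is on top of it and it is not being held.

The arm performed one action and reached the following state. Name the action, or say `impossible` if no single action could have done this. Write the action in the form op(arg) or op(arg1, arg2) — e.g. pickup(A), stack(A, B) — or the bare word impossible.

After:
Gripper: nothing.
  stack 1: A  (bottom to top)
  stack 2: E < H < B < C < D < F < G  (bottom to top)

stack(G, F)

target: towers=[A; E/H/B/C/D/F/G] holding=-
        putdown(G) → towers=[A; E/H/B/C/D/F; G] holding=-
       stack(G, A) → towers=[A/G; E/H/B/C/D/F] holding=-
       stack(G, F) → towers=[A; E/H/B/C/D/F/G] holding=-  ← match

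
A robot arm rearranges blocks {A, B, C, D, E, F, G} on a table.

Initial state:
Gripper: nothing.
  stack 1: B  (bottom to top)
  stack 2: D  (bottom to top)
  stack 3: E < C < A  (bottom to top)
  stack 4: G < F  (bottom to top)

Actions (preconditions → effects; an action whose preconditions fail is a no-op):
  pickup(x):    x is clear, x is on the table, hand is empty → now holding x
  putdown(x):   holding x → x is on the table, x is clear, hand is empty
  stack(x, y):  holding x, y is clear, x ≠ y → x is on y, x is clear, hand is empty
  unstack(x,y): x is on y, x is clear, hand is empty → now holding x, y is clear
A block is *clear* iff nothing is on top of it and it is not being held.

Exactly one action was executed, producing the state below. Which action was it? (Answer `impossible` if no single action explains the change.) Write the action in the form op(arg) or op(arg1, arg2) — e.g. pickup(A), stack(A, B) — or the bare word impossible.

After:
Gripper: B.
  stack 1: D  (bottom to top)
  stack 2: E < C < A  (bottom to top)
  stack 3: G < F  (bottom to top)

target: towers=[D; E/C/A; G/F] holding=B
         pickup(B) → towers=[D; E/C/A; G/F] holding=B  ← match
     unstack(F, G) → towers=[B; D; E/C/A; G] holding=F
         pickup(D) → towers=[B; E/C/A; G/F] holding=D
     unstack(A, C) → towers=[B; D; E/C; G/F] holding=A

pickup(B)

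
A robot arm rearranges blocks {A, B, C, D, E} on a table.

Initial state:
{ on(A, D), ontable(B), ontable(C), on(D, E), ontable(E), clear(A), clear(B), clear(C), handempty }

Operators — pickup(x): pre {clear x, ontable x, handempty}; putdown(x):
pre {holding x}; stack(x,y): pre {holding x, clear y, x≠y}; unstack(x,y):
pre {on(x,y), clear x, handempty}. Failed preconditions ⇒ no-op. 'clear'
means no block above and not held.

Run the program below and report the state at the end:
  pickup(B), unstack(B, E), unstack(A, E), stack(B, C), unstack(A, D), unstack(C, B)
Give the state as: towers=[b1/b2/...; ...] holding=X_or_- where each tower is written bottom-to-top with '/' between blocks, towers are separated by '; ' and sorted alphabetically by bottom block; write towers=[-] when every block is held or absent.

towers=[C/B; E/D] holding=A

step 1 (pickup(B)): towers=[C; E/D/A] holding=B
step 2 (unstack(B, E)) [no-op]: towers=[C; E/D/A] holding=B
step 3 (unstack(A, E)) [no-op]: towers=[C; E/D/A] holding=B
step 4 (stack(B, C)): towers=[C/B; E/D/A] holding=-
step 5 (unstack(A, D)): towers=[C/B; E/D] holding=A
step 6 (unstack(C, B)) [no-op]: towers=[C/B; E/D] holding=A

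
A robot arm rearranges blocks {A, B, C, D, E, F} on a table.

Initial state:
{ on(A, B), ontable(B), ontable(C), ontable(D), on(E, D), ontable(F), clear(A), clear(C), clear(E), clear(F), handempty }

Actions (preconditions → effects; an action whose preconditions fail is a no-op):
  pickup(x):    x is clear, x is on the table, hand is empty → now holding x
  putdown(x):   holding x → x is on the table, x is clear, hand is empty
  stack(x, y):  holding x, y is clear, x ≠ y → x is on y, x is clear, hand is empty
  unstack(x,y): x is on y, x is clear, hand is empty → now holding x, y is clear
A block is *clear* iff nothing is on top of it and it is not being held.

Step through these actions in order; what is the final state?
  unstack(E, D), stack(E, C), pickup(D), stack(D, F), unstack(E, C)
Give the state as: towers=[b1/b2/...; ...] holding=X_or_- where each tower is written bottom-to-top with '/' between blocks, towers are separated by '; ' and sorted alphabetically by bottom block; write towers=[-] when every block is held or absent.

step 1 (unstack(E, D)): towers=[B/A; C; D; F] holding=E
step 2 (stack(E, C)): towers=[B/A; C/E; D; F] holding=-
step 3 (pickup(D)): towers=[B/A; C/E; F] holding=D
step 4 (stack(D, F)): towers=[B/A; C/E; F/D] holding=-
step 5 (unstack(E, C)): towers=[B/A; C; F/D] holding=E

towers=[B/A; C; F/D] holding=E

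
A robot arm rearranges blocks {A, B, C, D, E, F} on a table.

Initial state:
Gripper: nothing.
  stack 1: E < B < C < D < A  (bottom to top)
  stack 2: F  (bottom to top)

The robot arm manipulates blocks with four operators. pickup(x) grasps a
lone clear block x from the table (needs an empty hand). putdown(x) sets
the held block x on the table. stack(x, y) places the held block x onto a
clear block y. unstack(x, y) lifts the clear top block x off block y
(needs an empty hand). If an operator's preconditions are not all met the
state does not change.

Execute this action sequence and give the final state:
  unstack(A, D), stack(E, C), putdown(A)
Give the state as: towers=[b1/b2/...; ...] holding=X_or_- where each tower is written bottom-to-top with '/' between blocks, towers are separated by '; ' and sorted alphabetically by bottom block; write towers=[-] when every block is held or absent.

step 1 (unstack(A, D)): towers=[E/B/C/D; F] holding=A
step 2 (stack(E, C)) [no-op]: towers=[E/B/C/D; F] holding=A
step 3 (putdown(A)): towers=[A; E/B/C/D; F] holding=-

towers=[A; E/B/C/D; F] holding=-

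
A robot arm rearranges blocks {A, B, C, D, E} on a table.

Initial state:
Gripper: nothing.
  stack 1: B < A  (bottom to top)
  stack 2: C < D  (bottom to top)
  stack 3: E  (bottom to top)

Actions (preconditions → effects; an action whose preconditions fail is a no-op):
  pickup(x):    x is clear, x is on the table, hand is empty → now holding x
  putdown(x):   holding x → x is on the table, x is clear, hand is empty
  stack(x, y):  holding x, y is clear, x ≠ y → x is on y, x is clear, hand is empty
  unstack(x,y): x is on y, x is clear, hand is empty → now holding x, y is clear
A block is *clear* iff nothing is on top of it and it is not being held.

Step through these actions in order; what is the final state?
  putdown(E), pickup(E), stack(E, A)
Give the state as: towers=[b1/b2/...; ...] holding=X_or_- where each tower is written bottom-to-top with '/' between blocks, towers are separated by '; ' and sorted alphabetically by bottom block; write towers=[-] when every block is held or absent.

step 1 (putdown(E)) [no-op]: towers=[B/A; C/D; E] holding=-
step 2 (pickup(E)): towers=[B/A; C/D] holding=E
step 3 (stack(E, A)): towers=[B/A/E; C/D] holding=-

towers=[B/A/E; C/D] holding=-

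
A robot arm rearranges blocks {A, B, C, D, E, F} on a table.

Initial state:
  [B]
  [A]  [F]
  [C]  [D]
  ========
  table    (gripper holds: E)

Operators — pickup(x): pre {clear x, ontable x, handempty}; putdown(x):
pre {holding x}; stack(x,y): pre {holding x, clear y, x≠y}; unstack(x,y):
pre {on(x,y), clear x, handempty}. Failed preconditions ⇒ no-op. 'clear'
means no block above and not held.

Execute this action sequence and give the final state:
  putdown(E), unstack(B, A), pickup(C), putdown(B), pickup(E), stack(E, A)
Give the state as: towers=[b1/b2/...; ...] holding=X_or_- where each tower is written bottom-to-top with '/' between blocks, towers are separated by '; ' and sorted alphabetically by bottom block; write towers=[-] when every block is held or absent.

step 1 (putdown(E)): towers=[C/A/B; D/F; E] holding=-
step 2 (unstack(B, A)): towers=[C/A; D/F; E] holding=B
step 3 (pickup(C)) [no-op]: towers=[C/A; D/F; E] holding=B
step 4 (putdown(B)): towers=[B; C/A; D/F; E] holding=-
step 5 (pickup(E)): towers=[B; C/A; D/F] holding=E
step 6 (stack(E, A)): towers=[B; C/A/E; D/F] holding=-

towers=[B; C/A/E; D/F] holding=-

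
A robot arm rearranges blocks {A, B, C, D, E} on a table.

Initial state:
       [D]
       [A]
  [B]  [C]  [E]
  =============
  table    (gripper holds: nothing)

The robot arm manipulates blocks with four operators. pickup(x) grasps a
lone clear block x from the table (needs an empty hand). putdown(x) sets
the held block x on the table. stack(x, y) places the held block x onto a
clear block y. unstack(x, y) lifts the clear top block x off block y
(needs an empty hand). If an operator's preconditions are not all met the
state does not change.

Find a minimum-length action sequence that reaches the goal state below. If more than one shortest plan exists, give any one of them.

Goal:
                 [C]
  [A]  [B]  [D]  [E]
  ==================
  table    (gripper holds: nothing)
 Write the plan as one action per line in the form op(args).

unstack(D, A)
putdown(D)
unstack(A, C)
putdown(A)
pickup(C)
stack(C, E)

step 1 (unstack(D, A)): towers=[B; C/A; E] holding=D
step 2 (putdown(D)): towers=[B; C/A; D; E] holding=-
step 3 (unstack(A, C)): towers=[B; C; D; E] holding=A
step 4 (putdown(A)): towers=[A; B; C; D; E] holding=-
step 5 (pickup(C)): towers=[A; B; D; E] holding=C
step 6 (stack(C, E)): towers=[A; B; D; E/C] holding=-
goal check: towers=[A; B; D; E/C] holding=- — reached (length 6, optimal by BFS)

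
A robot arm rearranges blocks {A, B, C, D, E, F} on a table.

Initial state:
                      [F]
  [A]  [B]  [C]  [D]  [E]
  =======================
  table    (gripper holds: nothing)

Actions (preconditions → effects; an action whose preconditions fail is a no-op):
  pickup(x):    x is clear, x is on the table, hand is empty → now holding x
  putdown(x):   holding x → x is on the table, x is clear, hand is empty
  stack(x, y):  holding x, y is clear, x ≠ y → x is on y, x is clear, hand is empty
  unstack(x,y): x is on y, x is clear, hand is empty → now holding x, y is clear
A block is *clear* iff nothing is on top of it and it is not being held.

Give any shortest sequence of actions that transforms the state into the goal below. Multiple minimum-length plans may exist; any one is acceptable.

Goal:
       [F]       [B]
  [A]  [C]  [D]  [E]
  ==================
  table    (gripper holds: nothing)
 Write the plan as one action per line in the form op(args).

step 1 (unstack(F, E)): towers=[A; B; C; D; E] holding=F
step 2 (stack(F, C)): towers=[A; B; C/F; D; E] holding=-
step 3 (pickup(B)): towers=[A; C/F; D; E] holding=B
step 4 (stack(B, E)): towers=[A; C/F; D; E/B] holding=-
goal check: towers=[A; C/F; D; E/B] holding=- — reached (length 4, optimal by BFS)

unstack(F, E)
stack(F, C)
pickup(B)
stack(B, E)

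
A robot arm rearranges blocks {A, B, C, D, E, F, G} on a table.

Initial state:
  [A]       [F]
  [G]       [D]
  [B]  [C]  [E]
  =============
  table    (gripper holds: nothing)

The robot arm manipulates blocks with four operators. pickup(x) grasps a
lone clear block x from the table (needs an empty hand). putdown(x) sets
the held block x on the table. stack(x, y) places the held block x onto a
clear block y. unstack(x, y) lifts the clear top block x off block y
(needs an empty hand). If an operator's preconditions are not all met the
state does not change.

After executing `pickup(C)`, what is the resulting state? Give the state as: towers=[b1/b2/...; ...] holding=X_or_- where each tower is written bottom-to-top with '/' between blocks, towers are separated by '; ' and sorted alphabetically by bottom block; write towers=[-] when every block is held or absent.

before: towers=[B/G/A; C; E/D/F] holding=-
pre[pickup(C)]: clear(C) yes, ontable(C) yes, handempty yes
all met → apply pickup(C)
after:  towers=[B/G/A; E/D/F] holding=C

towers=[B/G/A; E/D/F] holding=C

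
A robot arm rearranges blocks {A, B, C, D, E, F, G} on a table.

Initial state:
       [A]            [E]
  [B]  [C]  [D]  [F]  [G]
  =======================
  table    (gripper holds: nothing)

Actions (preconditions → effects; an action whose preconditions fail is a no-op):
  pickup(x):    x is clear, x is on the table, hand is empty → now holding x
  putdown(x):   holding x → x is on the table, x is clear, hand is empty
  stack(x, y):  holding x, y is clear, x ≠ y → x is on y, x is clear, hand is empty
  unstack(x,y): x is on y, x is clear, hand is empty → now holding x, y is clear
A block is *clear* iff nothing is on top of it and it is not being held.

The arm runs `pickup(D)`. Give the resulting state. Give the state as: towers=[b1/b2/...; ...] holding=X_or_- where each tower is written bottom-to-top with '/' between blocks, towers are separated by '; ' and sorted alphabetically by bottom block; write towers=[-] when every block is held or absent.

before: towers=[B; C/A; D; F; G/E] holding=-
pre[pickup(D)]: clear(D) ✓, ontable(D) ✓, handempty ✓
all met → apply pickup(D)
after:  towers=[B; C/A; F; G/E] holding=D

towers=[B; C/A; F; G/E] holding=D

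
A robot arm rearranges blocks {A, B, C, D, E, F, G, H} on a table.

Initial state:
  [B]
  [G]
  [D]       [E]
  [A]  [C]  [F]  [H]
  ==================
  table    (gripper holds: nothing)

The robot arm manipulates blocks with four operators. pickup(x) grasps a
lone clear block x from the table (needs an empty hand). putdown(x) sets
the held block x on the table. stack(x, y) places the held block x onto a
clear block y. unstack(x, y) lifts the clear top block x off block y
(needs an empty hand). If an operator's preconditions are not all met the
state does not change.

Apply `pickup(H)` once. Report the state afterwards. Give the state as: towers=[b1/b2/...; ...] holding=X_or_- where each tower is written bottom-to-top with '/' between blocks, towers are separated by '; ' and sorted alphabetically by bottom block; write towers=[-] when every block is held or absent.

towers=[A/D/G/B; C; F/E] holding=H

before: towers=[A/D/G/B; C; F/E; H] holding=-
pre[pickup(H)]: clear(H) ✓, ontable(H) ✓, handempty ✓
all met → apply pickup(H)
after:  towers=[A/D/G/B; C; F/E] holding=H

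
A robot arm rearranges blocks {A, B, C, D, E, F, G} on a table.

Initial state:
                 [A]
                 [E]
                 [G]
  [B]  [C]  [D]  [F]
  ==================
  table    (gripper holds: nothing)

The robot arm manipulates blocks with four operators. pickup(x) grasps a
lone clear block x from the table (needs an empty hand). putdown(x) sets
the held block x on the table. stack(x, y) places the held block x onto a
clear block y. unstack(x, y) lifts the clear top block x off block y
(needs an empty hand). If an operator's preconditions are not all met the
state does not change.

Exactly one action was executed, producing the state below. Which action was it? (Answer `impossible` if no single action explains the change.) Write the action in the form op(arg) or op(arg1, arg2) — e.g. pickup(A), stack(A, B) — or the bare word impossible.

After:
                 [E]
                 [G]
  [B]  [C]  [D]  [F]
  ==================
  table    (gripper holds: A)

unstack(A, E)

target: towers=[B; C; D; F/G/E] holding=A
         pickup(B) → towers=[C; D; F/G/E/A] holding=B
         pickup(D) → towers=[B; C; F/G/E/A] holding=D
     unstack(A, E) → towers=[B; C; D; F/G/E] holding=A  ← match
         pickup(C) → towers=[B; D; F/G/E/A] holding=C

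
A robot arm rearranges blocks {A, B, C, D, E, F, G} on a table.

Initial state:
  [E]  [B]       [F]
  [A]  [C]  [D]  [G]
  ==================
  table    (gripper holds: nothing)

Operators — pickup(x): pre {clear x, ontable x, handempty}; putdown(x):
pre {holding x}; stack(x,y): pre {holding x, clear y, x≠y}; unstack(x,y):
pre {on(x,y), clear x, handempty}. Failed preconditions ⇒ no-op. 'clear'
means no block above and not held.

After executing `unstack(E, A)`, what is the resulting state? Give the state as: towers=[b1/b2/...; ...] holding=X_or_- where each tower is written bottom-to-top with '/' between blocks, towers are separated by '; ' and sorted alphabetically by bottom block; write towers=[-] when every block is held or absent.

before: towers=[A/E; C/B; D; G/F] holding=-
pre[unstack(E, A)]: on(E,A) yes, clear(E) yes, handempty yes
all met → apply unstack(E, A)
after:  towers=[A; C/B; D; G/F] holding=E

towers=[A; C/B; D; G/F] holding=E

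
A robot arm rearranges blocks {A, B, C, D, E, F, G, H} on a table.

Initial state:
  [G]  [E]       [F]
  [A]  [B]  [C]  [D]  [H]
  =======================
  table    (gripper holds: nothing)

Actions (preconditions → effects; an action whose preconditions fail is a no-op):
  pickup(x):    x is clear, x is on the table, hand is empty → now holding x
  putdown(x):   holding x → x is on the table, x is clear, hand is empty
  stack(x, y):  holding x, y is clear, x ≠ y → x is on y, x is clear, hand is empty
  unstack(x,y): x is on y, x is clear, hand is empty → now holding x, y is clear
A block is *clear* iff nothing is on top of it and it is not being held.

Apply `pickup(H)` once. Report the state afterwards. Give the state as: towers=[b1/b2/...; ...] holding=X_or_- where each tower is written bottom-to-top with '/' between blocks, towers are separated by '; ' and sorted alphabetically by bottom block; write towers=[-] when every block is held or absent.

towers=[A/G; B/E; C; D/F] holding=H

before: towers=[A/G; B/E; C; D/F; H] holding=-
pre[pickup(H)]: clear(H) ok, ontable(H) ok, handempty ok
all met → apply pickup(H)
after:  towers=[A/G; B/E; C; D/F] holding=H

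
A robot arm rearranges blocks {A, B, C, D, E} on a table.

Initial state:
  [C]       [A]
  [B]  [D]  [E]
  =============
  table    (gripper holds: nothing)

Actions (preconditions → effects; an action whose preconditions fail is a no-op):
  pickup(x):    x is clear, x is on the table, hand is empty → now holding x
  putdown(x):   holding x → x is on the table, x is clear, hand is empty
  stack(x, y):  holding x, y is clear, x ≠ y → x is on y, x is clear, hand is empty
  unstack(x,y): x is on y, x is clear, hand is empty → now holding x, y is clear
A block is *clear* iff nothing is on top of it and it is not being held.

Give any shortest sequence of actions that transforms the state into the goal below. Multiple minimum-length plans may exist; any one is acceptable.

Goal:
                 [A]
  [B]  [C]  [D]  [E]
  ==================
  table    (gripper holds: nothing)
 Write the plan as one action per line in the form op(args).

step 1 (unstack(C, B)): towers=[B; D; E/A] holding=C
step 2 (putdown(C)): towers=[B; C; D; E/A] holding=-
goal check: towers=[B; C; D; E/A] holding=- — reached (length 2, optimal by BFS)

unstack(C, B)
putdown(C)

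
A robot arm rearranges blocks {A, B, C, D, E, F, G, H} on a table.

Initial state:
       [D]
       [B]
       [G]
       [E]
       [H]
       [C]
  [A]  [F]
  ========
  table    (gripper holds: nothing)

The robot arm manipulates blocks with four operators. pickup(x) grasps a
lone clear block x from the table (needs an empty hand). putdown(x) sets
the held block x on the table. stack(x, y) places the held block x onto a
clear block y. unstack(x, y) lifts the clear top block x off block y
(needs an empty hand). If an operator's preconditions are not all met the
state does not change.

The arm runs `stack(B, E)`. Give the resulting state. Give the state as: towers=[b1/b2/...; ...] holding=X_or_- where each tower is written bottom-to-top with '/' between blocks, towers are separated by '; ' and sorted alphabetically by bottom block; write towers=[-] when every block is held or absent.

before: towers=[A; F/C/H/E/G/B/D] holding=-
pre[stack(B, E)]: holding(B) ✗, clear(E) ✗, B≠E ✓
holding(B), clear(E) unmet → stack(B, E) is a no-op
after:  towers=[A; F/C/H/E/G/B/D] holding=-

towers=[A; F/C/H/E/G/B/D] holding=-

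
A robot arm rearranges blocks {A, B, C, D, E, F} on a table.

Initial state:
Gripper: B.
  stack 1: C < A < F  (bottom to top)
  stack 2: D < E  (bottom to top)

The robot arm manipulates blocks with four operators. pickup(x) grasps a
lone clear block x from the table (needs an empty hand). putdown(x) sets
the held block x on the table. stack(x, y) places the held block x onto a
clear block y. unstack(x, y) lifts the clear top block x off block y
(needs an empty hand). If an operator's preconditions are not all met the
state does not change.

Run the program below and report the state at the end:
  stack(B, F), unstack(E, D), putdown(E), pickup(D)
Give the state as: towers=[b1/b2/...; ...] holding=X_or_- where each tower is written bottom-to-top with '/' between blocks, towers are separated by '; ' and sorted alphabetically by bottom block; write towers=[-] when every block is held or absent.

step 1 (stack(B, F)): towers=[C/A/F/B; D/E] holding=-
step 2 (unstack(E, D)): towers=[C/A/F/B; D] holding=E
step 3 (putdown(E)): towers=[C/A/F/B; D; E] holding=-
step 4 (pickup(D)): towers=[C/A/F/B; E] holding=D

towers=[C/A/F/B; E] holding=D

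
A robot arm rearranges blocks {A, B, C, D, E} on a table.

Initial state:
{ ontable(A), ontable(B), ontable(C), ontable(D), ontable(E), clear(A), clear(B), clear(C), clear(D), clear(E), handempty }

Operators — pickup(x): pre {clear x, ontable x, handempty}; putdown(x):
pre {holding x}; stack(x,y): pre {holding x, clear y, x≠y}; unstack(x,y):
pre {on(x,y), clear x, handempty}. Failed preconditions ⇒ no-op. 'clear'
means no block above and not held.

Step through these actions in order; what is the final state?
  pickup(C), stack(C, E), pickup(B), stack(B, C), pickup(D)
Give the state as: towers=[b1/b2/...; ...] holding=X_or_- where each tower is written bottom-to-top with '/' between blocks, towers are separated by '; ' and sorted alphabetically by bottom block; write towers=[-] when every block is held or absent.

step 1 (pickup(C)): towers=[A; B; D; E] holding=C
step 2 (stack(C, E)): towers=[A; B; D; E/C] holding=-
step 3 (pickup(B)): towers=[A; D; E/C] holding=B
step 4 (stack(B, C)): towers=[A; D; E/C/B] holding=-
step 5 (pickup(D)): towers=[A; E/C/B] holding=D

towers=[A; E/C/B] holding=D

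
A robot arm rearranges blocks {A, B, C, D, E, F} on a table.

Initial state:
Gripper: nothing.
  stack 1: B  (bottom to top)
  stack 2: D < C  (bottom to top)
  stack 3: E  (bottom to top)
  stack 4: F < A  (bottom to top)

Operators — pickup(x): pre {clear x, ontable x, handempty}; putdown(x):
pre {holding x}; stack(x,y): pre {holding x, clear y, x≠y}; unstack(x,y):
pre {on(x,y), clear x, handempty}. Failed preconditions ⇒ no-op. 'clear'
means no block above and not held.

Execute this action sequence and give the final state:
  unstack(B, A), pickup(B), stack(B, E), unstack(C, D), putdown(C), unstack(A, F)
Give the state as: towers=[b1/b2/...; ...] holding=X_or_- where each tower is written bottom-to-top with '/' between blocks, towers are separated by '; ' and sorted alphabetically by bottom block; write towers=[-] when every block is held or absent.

towers=[C; D; E/B; F] holding=A

step 1 (unstack(B, A)) [no-op]: towers=[B; D/C; E; F/A] holding=-
step 2 (pickup(B)): towers=[D/C; E; F/A] holding=B
step 3 (stack(B, E)): towers=[D/C; E/B; F/A] holding=-
step 4 (unstack(C, D)): towers=[D; E/B; F/A] holding=C
step 5 (putdown(C)): towers=[C; D; E/B; F/A] holding=-
step 6 (unstack(A, F)): towers=[C; D; E/B; F] holding=A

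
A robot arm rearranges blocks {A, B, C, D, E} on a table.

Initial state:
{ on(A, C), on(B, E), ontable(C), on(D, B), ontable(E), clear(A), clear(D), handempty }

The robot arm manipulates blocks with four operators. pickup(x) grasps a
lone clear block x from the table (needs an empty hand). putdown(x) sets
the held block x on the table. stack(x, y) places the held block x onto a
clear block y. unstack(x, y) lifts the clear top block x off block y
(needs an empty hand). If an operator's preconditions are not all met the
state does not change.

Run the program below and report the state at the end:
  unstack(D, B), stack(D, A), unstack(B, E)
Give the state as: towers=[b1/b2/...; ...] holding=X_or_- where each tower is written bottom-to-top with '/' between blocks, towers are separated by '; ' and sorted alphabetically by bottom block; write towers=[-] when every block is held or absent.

step 1 (unstack(D, B)): towers=[C/A; E/B] holding=D
step 2 (stack(D, A)): towers=[C/A/D; E/B] holding=-
step 3 (unstack(B, E)): towers=[C/A/D; E] holding=B

towers=[C/A/D; E] holding=B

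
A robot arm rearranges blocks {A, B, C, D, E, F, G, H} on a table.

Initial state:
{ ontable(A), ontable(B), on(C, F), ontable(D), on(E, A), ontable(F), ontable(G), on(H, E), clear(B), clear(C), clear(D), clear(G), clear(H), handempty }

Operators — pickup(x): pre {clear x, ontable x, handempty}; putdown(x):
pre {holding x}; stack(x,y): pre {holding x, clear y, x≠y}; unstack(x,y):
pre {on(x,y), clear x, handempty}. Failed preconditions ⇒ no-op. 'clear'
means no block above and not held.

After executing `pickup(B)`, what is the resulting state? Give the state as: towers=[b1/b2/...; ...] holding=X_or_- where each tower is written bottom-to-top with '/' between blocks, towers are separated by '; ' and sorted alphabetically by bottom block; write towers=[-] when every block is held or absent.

before: towers=[A/E/H; B; D; F/C; G] holding=-
pre[pickup(B)]: clear(B) ✓, ontable(B) ✓, handempty ✓
all met → apply pickup(B)
after:  towers=[A/E/H; D; F/C; G] holding=B

towers=[A/E/H; D; F/C; G] holding=B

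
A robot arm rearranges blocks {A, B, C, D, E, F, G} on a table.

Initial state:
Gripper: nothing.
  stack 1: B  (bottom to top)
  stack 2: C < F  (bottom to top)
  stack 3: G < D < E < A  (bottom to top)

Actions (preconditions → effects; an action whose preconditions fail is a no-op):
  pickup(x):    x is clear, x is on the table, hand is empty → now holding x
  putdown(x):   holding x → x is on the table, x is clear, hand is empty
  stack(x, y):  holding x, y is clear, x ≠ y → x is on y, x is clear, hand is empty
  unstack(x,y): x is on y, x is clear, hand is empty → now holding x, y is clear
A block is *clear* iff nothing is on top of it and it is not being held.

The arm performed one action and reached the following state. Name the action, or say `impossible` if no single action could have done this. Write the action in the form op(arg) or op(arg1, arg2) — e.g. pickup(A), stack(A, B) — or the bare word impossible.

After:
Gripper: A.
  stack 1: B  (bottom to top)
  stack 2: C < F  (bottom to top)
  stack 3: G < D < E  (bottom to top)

target: towers=[B; C/F; G/D/E] holding=A
         pickup(B) → towers=[C/F; G/D/E/A] holding=B
     unstack(F, C) → towers=[B; C; G/D/E/A] holding=F
     unstack(A, E) → towers=[B; C/F; G/D/E] holding=A  ← match

unstack(A, E)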